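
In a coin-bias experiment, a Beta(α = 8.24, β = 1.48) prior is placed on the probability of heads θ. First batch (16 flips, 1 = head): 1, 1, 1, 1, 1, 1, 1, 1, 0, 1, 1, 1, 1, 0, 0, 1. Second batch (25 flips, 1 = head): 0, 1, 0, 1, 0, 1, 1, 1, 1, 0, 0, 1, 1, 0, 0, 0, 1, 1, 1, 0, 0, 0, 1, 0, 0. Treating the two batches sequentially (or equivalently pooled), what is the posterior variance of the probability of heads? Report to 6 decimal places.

The Beta prior is conjugate to a Binomial/Bernoulli likelihood; the update adds successes to α and failures to β.
After batch 1: Beta(8.24+13, 1.48+3) = Beta(21.24, 4.48).
After batch 2: Beta(21.24+12, 4.48+13) = Beta(33.24, 17.48).
Var = αβ/((α+β)²(α+β+1)) = 33.24·17.48/(50.72²·51.72) = 0.004367.

0.004367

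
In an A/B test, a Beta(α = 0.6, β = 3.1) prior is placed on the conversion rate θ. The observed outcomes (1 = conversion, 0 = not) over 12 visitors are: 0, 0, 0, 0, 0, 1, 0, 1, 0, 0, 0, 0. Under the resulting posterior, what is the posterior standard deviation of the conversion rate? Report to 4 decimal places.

The Beta prior is conjugate to a Binomial/Bernoulli likelihood; the update adds successes to α and failures to β.
Posterior: Beta(α+k, β+n−k) = Beta(0.6+2, 3.1+10) = Beta(2.6, 13.1).
Var = αβ/((α+β)²(α+β+1)) = 2.6·13.1/(15.7²·16.7) = 0.00827425; SD = √0.00827425 = 0.0910.

0.0910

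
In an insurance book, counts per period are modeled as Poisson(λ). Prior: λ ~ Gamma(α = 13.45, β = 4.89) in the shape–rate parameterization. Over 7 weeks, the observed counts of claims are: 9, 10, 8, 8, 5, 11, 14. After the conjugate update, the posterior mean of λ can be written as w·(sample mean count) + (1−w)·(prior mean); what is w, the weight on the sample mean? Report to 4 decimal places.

With a Gamma(shape α, rate β) prior, the Poisson likelihood is conjugate: the posterior is Gamma(α + ΣXᵢ, β + n).
Posterior mean = (α₀+S)/(β₀+n) = [n/(β₀+n)]·(S/n) + [β₀/(β₀+n)]·(α₀/β₀), so only n and β₀ enter the weight.
Weight on data w = n/(β₀+n) = 7/(4.89+7) = 7/11.89 = 0.5887.

0.5887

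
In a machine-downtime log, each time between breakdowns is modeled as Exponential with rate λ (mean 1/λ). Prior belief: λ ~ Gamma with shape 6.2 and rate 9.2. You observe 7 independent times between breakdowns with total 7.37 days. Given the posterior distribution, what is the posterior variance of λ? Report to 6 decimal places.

0.048076

With a Gamma(shape α, rate β) prior on the exponential rate λ, the posterior after n observations with total T = Σxᵢ is Gamma(α+n, β+T).
Posterior: Gamma(6.2+7, 9.2+7.37) = Gamma(13.2, 16.57).
Var = α/β² = 0.048076.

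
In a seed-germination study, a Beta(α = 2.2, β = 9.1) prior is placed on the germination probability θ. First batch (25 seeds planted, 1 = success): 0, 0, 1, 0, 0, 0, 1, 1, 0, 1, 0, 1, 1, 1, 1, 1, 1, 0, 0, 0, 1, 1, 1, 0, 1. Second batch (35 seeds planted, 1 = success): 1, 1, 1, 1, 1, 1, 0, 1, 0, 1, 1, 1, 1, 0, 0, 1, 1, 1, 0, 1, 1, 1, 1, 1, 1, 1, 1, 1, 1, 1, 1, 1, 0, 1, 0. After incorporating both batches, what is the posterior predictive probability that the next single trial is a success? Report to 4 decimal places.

0.6199

The Beta prior is conjugate to a Binomial/Bernoulli likelihood; the update adds successes to α and failures to β.
After batch 1: Beta(2.2+14, 9.1+11) = Beta(16.2, 20.1).
After batch 2: Beta(16.2+28, 20.1+7) = Beta(44.2, 27.1).
For a single future Bernoulli trial, P(success | data) = α/(α+β) = 0.6199.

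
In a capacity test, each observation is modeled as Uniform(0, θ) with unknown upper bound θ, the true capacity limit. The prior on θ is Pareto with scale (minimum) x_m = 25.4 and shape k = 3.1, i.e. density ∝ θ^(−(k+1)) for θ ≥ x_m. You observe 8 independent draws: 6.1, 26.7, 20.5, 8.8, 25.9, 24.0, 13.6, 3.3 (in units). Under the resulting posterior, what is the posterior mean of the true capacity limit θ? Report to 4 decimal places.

29.3436

A Pareto(scale x_m, shape k) prior on the upper bound θ of Uniform(0, θ) is conjugate: posterior is Pareto(max(x_m, max xᵢ), k + n).
Sample maximum = 26.7; prior scale x_m = 25.4 → posterior scale = max = 26.7.
Posterior shape = 3.1 + 8 = 11.1.
E[θ|data] = k·x_m/(k−1) = 11.1·26.7/10.1 = 29.3436.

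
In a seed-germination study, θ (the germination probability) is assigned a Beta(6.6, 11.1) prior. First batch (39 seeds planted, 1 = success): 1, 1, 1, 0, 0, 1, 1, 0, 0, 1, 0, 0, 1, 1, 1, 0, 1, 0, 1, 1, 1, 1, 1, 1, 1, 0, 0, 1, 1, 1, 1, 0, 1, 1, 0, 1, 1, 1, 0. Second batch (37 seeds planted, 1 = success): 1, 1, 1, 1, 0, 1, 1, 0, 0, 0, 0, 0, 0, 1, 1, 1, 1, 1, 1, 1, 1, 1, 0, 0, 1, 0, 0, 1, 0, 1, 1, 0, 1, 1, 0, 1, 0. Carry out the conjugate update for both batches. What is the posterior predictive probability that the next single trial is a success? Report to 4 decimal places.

The Beta prior is conjugate to a Binomial/Bernoulli likelihood; the update adds successes to α and failures to β.
After batch 1: Beta(6.6+26, 11.1+13) = Beta(32.6, 24.1).
After batch 2: Beta(32.6+22, 24.1+15) = Beta(54.6, 39.1).
For a single future Bernoulli trial, P(success | data) = α/(α+β) = 0.5827.

0.5827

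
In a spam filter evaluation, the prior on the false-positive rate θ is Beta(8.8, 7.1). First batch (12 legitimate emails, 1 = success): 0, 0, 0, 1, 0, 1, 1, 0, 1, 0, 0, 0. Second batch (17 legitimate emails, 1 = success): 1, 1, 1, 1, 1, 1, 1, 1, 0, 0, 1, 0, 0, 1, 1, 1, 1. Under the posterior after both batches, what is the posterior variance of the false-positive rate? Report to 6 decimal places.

0.005325

The Beta prior is conjugate to a Binomial/Bernoulli likelihood; the update adds successes to α and failures to β.
After batch 1: Beta(8.8+4, 7.1+8) = Beta(12.8, 15.1).
After batch 2: Beta(12.8+13, 15.1+4) = Beta(25.8, 19.1).
Var = αβ/((α+β)²(α+β+1)) = 25.8·19.1/(44.9²·45.9) = 0.005325.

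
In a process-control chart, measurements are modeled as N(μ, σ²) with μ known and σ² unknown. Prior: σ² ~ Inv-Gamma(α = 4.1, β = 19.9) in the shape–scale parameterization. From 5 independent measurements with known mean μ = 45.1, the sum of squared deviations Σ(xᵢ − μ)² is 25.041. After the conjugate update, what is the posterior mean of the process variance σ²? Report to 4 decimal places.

5.7894

With known mean μ and an Inverse-Gamma(α, β) prior on σ², the Normal likelihood is conjugate: posterior is Inv-Gamma(α + n/2, β + Σ(xᵢ−μ)²/2).
Posterior: Inv-Gamma(4.1 + 5/2, 19.9 + 25.041/2) = Inv-Gamma(6.60, 32.4205).
E[σ²|data] = β/(α−1) = 32.4205/5.60 = 5.7894.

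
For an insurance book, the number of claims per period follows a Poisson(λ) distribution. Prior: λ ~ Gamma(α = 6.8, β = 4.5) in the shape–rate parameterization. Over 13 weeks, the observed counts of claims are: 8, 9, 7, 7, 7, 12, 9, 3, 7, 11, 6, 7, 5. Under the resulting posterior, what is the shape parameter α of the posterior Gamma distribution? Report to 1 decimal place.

104.8

With a Gamma(shape α, rate β) prior, the Poisson likelihood is conjugate: the posterior is Gamma(α + ΣXᵢ, β + n).
Sum of counts S = 98 over n = 13 weeks.
Posterior: Gamma(α+S, β+n) = Gamma(6.8+98, 4.5+13) = Gamma(104.8, 17.5).
Posterior α = 104.8.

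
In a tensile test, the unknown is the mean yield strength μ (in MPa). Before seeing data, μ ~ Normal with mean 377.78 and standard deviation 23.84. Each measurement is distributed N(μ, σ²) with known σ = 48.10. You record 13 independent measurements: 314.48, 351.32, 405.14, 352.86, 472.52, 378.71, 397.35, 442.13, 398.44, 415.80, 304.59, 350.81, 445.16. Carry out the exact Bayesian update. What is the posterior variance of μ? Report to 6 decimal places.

For Normal data with known variance σ², a Normal(μ₀, σ₀²) prior on μ is conjugate. Posterior precision = 1/σ₀² + n/σ²; posterior mean is the precision-weighted average of μ₀ and x̄.
σ₀² = 23.84² = 568.3456, σ² = 48.10² = 2313.61; σ² + n·σ₀² = 2313.61 + 13·568.3456 = 9702.1028.
Posterior precision = 1/σ₀² + n/σ² = 1/568.3456 + 13/2313.61 = (σ² + n·σ₀²)/(σ₀²σ²) = 9702.1028/(568.3456·2313.61); posterior variance σₙ² = σ₀²σ²/(σ² + n·σ₀²) = 568.3456·2313.61/9702.1028 = 135.530420.

135.530420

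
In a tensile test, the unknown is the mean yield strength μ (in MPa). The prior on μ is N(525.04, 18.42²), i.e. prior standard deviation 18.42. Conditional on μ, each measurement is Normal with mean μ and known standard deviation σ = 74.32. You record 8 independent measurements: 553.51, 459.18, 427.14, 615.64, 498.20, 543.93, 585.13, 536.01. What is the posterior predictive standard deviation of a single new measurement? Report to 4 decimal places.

75.8351

For Normal data with known variance σ², a Normal(μ₀, σ₀²) prior on μ is conjugate. Posterior precision = 1/σ₀² + n/σ²; posterior mean is the precision-weighted average of μ₀ and x̄.
σ₀² = 18.42² = 339.2964, σ² = 74.32² = 5523.4624; σ² + n·σ₀² = 5523.4624 + 8·339.2964 = 8237.8336.
Posterior precision = 1/σ₀² + n/σ² = 1/339.2964 + 8/5523.4624 = (σ² + n·σ₀²)/(σ₀²σ²) = 8237.8336/(339.2964·5523.4624); posterior variance σₙ² = σ₀²σ²/(σ² + n·σ₀²) = 339.2964·5523.4624/8237.8336 = 227.498029.
Predictive variance for one new observation = σₙ² + σ² = 339.2964·5523.4624/8237.8336 + 5523.4624 = σ²·(σ₀² + 8237.8336)/8237.8336 = 5523.4624·8577.13/8237.8336 = 5750.960429; SD = √(5523.4624·8577.13/8237.8336) = 75.8351.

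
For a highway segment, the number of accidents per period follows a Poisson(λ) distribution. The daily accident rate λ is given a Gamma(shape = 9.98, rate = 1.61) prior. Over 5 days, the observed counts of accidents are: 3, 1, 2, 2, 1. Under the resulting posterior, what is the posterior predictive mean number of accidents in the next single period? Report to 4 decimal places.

2.8714

With a Gamma(shape α, rate β) prior, the Poisson likelihood is conjugate: the posterior is Gamma(α + ΣXᵢ, β + n).
Sum of counts S = 9 over n = 5 days.
Posterior: Gamma(α+S, β+n) = Gamma(9.98+9, 1.61+5) = Gamma(18.98, 6.61).
The predictive distribution for one future period is NegBinom with mean α/β = 2.8714.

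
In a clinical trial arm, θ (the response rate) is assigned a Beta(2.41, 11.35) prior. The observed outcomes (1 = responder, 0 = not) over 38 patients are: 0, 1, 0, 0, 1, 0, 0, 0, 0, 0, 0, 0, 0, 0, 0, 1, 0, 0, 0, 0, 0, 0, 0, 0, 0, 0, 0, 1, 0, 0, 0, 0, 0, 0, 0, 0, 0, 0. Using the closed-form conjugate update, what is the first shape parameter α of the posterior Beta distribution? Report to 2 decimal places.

The Beta prior is conjugate to a Binomial/Bernoulli likelihood; the update adds successes to α and failures to β.
Posterior: Beta(α+k, β+n−k) = Beta(2.41+4, 11.35+34) = Beta(6.41, 45.35).
Posterior α = 6.41.

6.41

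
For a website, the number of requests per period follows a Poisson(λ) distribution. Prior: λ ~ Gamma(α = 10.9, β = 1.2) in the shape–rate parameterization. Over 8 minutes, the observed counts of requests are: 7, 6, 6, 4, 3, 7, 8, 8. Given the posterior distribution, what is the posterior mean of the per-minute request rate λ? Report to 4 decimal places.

With a Gamma(shape α, rate β) prior, the Poisson likelihood is conjugate: the posterior is Gamma(α + ΣXᵢ, β + n).
Sum of counts S = 49 over n = 8 minutes.
Posterior: Gamma(α+S, β+n) = Gamma(10.9+49, 1.2+8) = Gamma(59.9, 9.2).
Posterior mean = α/β = 59.9/9.2 = 6.5109.

6.5109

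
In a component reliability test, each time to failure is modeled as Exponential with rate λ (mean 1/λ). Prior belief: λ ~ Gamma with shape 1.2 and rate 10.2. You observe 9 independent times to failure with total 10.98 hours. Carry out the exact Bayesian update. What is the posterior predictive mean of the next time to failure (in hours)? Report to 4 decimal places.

2.3022

With a Gamma(shape α, rate β) prior on the exponential rate λ, the posterior after n observations with total T = Σxᵢ is Gamma(α+n, β+T).
Posterior: Gamma(1.2+9, 10.2+10.98) = Gamma(10.2, 21.18).
The predictive distribution for the next observation is Lomax; its mean is β/(α−1) = 21.18/9.2 = 2.3022.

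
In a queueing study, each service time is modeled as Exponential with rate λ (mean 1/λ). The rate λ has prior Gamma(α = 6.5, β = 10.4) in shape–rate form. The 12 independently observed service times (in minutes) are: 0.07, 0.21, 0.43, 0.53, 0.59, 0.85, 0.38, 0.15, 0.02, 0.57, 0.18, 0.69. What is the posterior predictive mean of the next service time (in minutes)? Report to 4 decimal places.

With a Gamma(shape α, rate β) prior on the exponential rate λ, the posterior after n observations with total T = Σxᵢ is Gamma(α+n, β+T).
Sum of observations T = 4.67 minutes; n = 12.
Posterior: Gamma(6.5+12, 10.4+4.67) = Gamma(18.5, 15.07).
The predictive distribution for the next observation is Lomax; its mean is β/(α−1) = 15.07/17.5 = 0.8611.

0.8611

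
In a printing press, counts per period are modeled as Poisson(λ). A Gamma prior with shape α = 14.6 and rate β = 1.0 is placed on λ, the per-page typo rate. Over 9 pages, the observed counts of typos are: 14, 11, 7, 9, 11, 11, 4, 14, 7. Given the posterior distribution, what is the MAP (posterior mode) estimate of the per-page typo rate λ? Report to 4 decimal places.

With a Gamma(shape α, rate β) prior, the Poisson likelihood is conjugate: the posterior is Gamma(α + ΣXᵢ, β + n).
Sum of counts S = 88 over n = 9 pages.
Posterior: Gamma(α+S, β+n) = Gamma(14.6+88, 1.0+9) = Gamma(102.6, 10.0).
Mode of Gamma(α,β) for α≥1 is (α−1)/β = 101.6/10.0 = 10.1600.

10.1600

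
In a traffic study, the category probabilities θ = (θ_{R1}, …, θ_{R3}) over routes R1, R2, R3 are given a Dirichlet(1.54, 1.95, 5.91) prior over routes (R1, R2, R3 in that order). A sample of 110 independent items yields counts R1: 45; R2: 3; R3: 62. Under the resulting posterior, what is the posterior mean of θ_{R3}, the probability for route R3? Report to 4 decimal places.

0.5688

The Dirichlet prior is conjugate to the Multinomial likelihood: each posterior αⱼ = prior αⱼ + observed count nⱼ.
Posterior concentration: (46.54, 4.95, 67.91), total = 119.40.
E[θ_{R3}|data] = α_{R3}/Σα = 67.91/119.40 = 0.5688.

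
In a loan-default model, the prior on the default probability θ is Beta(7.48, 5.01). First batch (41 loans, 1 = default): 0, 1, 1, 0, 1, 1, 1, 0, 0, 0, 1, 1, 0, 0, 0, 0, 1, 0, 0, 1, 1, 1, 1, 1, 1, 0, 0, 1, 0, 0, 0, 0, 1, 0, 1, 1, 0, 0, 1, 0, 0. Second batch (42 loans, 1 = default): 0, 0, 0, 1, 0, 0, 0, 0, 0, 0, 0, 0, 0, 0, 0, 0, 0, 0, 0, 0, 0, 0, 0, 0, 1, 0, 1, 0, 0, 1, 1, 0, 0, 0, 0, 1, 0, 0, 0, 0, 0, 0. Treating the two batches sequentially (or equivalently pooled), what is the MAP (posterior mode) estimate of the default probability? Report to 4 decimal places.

0.3367

The Beta prior is conjugate to a Binomial/Bernoulli likelihood; the update adds successes to α and failures to β.
After batch 1: Beta(7.48+19, 5.01+22) = Beta(26.48, 27.01).
After batch 2: Beta(26.48+6, 27.01+36) = Beta(32.48, 63.01).
Mode of Beta(a,b) for a,b>1 is (a−1)/(a+b−2) = 31.48/93.49 = 0.3367.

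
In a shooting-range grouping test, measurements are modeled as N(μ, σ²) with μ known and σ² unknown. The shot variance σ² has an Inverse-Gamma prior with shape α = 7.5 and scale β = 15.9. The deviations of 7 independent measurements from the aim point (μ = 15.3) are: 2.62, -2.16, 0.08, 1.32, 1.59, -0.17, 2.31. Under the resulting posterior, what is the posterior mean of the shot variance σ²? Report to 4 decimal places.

With known mean μ and an Inverse-Gamma(α, β) prior on σ², the Normal likelihood is conjugate: posterior is Inv-Gamma(α + n/2, β + Σ(xᵢ−μ)²/2).
Σ(xᵢ−μ)² = (2.62)² + (-2.16)² + (0.08)² + (1.32)² + (1.59)² + (-0.17)² + (2.31)² = 21.1719.
Posterior: Inv-Gamma(7.5 + 7/2, 15.9 + 21.1719/2) = Inv-Gamma(11.00, 26.48595).
E[σ²|data] = β/(α−1) = 26.48595/10.00 = 2.6486.

2.6486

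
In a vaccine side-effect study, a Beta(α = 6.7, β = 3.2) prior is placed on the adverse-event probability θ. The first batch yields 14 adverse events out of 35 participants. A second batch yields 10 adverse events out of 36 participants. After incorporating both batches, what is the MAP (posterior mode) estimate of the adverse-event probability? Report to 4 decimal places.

0.3764

The Beta prior is conjugate to a Binomial/Bernoulli likelihood; the update adds successes to α and failures to β.
After batch 1: Beta(6.7+14, 3.2+21) = Beta(20.7, 24.2).
After batch 2: Beta(20.7+10, 24.2+26) = Beta(30.7, 50.2).
Mode of Beta(a,b) for a,b>1 is (a−1)/(a+b−2) = 29.7/78.9 = 0.3764.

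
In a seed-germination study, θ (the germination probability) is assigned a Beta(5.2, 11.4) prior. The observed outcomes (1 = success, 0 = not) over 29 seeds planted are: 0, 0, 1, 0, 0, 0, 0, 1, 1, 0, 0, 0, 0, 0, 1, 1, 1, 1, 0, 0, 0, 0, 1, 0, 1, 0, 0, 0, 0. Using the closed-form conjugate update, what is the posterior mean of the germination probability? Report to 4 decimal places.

0.3114

The Beta prior is conjugate to a Binomial/Bernoulli likelihood; the update adds successes to α and failures to β.
Posterior: Beta(α+k, β+n−k) = Beta(5.2+9, 11.4+20) = Beta(14.2, 31.4).
Posterior mean = α/(α+β) = 14.2/45.6 = 0.3114.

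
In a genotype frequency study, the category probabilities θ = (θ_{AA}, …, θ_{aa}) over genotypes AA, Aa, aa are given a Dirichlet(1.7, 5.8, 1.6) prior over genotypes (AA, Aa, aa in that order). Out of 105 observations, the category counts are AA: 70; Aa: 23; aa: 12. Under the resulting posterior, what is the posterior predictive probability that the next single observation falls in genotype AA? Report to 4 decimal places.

0.6284

The Dirichlet prior is conjugate to the Multinomial likelihood: each posterior αⱼ = prior αⱼ + observed count nⱼ.
Posterior concentration: (71.7, 28.8, 13.6), total = 114.1.
P(next = AA | data) = α_{AA}/Σα = 0.6284.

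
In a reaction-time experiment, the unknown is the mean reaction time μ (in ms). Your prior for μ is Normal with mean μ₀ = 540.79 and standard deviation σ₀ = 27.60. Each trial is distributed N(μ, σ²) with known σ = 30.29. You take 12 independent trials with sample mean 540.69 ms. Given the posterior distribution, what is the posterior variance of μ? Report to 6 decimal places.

69.483070

For Normal data with known variance σ², a Normal(μ₀, σ₀²) prior on μ is conjugate. Posterior precision = 1/σ₀² + n/σ²; posterior mean is the precision-weighted average of μ₀ and x̄.
σ₀² = 27.60² = 761.76, σ² = 30.29² = 917.4841; σ² + n·σ₀² = 917.4841 + 12·761.76 = 10058.6041.
Posterior precision = 1/σ₀² + n/σ² = 1/761.76 + 12/917.4841 = (σ² + n·σ₀²)/(σ₀²σ²) = 10058.6041/(761.76·917.4841); posterior variance σₙ² = σ₀²σ²/(σ² + n·σ₀²) = 761.76·917.4841/10058.6041 = 69.483070.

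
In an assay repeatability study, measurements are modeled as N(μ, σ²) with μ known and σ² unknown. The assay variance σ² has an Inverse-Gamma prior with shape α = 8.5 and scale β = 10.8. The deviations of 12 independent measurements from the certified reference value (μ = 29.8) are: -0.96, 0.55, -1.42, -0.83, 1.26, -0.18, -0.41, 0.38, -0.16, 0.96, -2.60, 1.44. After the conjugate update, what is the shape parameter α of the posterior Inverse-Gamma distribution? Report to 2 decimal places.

With known mean μ and an Inverse-Gamma(α, β) prior on σ², the Normal likelihood is conjugate: posterior is Inv-Gamma(α + n/2, β + Σ(xᵢ−μ)²/2).
Σ(xᵢ−μ)² = (-0.96)² + (0.55)² + (-1.42)² + (-0.83)² + (1.26)² + (-0.18)² + (-0.41)² + (0.38)² + (-0.16)² + (0.96)² + (-2.60)² + (1.44)² = 15.6427.
Posterior: Inv-Gamma(8.5 + 12/2, 10.8 + 15.6427/2) = Inv-Gamma(14.50, 18.62135).
Posterior α = 14.50.

14.50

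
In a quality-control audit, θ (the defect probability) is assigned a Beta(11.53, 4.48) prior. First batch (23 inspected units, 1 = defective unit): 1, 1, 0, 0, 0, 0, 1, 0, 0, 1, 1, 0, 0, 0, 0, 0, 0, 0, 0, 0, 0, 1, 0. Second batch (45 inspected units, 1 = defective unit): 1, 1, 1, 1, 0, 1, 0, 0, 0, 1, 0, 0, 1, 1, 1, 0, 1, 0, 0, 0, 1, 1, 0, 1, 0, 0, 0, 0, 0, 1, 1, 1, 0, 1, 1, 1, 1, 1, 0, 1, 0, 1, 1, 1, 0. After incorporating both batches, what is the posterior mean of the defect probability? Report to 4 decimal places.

0.5062

The Beta prior is conjugate to a Binomial/Bernoulli likelihood; the update adds successes to α and failures to β.
After batch 1: Beta(11.53+6, 4.48+17) = Beta(17.53, 21.48).
After batch 2: Beta(17.53+25, 21.48+20) = Beta(42.53, 41.48).
Posterior mean = α/(α+β) = 42.53/84.01 = 0.5062.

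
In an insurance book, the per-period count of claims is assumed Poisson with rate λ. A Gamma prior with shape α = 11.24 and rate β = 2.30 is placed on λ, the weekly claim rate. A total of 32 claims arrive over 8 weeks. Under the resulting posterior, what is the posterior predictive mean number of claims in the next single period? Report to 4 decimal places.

With a Gamma(shape α, rate β) prior, the Poisson likelihood is conjugate: the posterior is Gamma(α + ΣXᵢ, β + n).
Posterior: Gamma(α+S, β+n) = Gamma(11.24+32, 2.30+8) = Gamma(43.24, 10.30).
The predictive distribution for one future period is NegBinom with mean α/β = 4.1981.

4.1981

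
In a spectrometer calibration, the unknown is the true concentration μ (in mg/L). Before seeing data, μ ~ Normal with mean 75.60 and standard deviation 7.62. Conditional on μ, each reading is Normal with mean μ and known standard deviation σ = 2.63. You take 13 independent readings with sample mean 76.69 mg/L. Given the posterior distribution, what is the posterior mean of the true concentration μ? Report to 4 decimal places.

For Normal data with known variance σ², a Normal(μ₀, σ₀²) prior on μ is conjugate. Posterior precision = 1/σ₀² + n/σ²; posterior mean is the precision-weighted average of μ₀ and x̄.
n·x̄ = 13·76.69 = 996.97.
σ₀² = 7.62² = 58.0644, σ² = 2.63² = 6.9169; σ² + n·σ₀² = 6.9169 + 13·58.0644 = 761.7541.
Posterior mean = (μ₀/σ₀² + n·x̄/σ²)/(1/σ₀² + n/σ²) = (σ²·μ₀ + σ₀²·n·x̄)/(σ² + n·σ₀²) = (6.9169·75.60 + 58.0644·996.97)/761.7541 = 58411.382508/761.7541 = 76.6801.

76.6801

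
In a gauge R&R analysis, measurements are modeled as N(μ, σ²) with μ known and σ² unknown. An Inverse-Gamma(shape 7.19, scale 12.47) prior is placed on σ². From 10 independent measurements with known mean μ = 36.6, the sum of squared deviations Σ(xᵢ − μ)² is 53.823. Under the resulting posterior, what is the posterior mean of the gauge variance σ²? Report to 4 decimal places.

3.5193

With known mean μ and an Inverse-Gamma(α, β) prior on σ², the Normal likelihood is conjugate: posterior is Inv-Gamma(α + n/2, β + Σ(xᵢ−μ)²/2).
Posterior: Inv-Gamma(7.19 + 10/2, 12.47 + 53.823/2) = Inv-Gamma(12.19, 39.3815).
E[σ²|data] = β/(α−1) = 39.3815/11.19 = 3.5193.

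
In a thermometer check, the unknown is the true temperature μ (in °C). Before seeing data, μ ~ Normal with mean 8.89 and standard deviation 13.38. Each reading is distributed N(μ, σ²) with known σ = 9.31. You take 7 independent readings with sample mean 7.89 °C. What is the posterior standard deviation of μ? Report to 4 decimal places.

For Normal data with known variance σ², a Normal(μ₀, σ₀²) prior on μ is conjugate. Posterior precision = 1/σ₀² + n/σ²; posterior mean is the precision-weighted average of μ₀ and x̄.
σ₀² = 13.38² = 179.0244, σ² = 9.31² = 86.6761; σ² + n·σ₀² = 86.6761 + 7·179.0244 = 1339.8469.
Posterior precision = 1/σ₀² + n/σ² = 1/179.0244 + 7/86.6761 = (σ² + n·σ₀²)/(σ₀²σ²) = 1339.8469/(179.0244·86.6761); posterior variance σₙ² = σ₀²σ²/(σ² + n·σ₀²) = 179.0244·86.6761/1339.8469 = 11.581276.
Posterior SD = √σₙ² = √(179.0244·86.6761/1339.8469) = 3.4031.

3.4031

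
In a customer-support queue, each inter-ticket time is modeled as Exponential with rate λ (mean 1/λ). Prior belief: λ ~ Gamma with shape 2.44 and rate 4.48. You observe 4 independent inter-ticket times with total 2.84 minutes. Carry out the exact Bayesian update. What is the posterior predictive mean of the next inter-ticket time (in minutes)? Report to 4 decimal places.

With a Gamma(shape α, rate β) prior on the exponential rate λ, the posterior after n observations with total T = Σxᵢ is Gamma(α+n, β+T).
Posterior: Gamma(2.44+4, 4.48+2.84) = Gamma(6.44, 7.32).
The predictive distribution for the next observation is Lomax; its mean is β/(α−1) = 7.32/5.44 = 1.3456.

1.3456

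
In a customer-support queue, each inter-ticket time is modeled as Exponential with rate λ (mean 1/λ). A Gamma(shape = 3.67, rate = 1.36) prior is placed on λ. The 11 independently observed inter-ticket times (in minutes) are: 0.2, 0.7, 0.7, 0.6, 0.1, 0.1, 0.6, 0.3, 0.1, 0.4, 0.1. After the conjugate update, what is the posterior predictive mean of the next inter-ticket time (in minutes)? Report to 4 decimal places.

With a Gamma(shape α, rate β) prior on the exponential rate λ, the posterior after n observations with total T = Σxᵢ is Gamma(α+n, β+T).
Sum of observations T = 3.9 minutes; n = 11.
Posterior: Gamma(3.67+11, 1.36+3.9) = Gamma(14.67, 5.26).
The predictive distribution for the next observation is Lomax; its mean is β/(α−1) = 5.26/13.67 = 0.3848.

0.3848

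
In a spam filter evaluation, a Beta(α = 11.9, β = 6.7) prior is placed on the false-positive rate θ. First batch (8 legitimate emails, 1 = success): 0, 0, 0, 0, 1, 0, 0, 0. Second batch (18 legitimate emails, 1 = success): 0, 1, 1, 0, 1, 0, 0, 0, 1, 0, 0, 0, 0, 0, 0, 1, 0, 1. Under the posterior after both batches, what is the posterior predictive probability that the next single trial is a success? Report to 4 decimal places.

0.4238

The Beta prior is conjugate to a Binomial/Bernoulli likelihood; the update adds successes to α and failures to β.
After batch 1: Beta(11.9+1, 6.7+7) = Beta(12.9, 13.7).
After batch 2: Beta(12.9+6, 13.7+12) = Beta(18.9, 25.7).
For a single future Bernoulli trial, P(success | data) = α/(α+β) = 0.4238.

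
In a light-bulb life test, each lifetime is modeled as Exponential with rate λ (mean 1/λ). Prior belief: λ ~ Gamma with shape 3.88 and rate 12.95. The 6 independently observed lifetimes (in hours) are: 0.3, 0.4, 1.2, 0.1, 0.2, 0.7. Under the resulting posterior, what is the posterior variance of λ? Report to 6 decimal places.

0.039328

With a Gamma(shape α, rate β) prior on the exponential rate λ, the posterior after n observations with total T = Σxᵢ is Gamma(α+n, β+T).
Sum of observations T = 2.9 hours; n = 6.
Posterior: Gamma(3.88+6, 12.95+2.9) = Gamma(9.88, 15.85).
Var = α/β² = 0.039328.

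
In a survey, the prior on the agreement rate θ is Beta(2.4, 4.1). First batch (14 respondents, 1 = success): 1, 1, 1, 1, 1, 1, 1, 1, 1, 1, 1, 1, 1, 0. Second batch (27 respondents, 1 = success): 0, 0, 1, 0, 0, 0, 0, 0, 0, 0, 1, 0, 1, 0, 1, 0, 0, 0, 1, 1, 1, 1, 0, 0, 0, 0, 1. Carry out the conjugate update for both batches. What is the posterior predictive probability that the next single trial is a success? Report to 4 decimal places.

0.5137

The Beta prior is conjugate to a Binomial/Bernoulli likelihood; the update adds successes to α and failures to β.
After batch 1: Beta(2.4+13, 4.1+1) = Beta(15.4, 5.1).
After batch 2: Beta(15.4+9, 5.1+18) = Beta(24.4, 23.1).
For a single future Bernoulli trial, P(success | data) = α/(α+β) = 0.5137.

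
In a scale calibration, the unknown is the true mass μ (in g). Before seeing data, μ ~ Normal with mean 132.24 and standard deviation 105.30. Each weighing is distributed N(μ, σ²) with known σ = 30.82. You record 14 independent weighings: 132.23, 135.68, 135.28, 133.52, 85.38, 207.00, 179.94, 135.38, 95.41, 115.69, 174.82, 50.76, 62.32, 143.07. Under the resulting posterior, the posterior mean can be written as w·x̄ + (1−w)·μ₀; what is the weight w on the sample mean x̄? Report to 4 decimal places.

0.9939

For Normal data with known variance σ², a Normal(μ₀, σ₀²) prior on μ is conjugate. Posterior precision = 1/σ₀² + n/σ²; posterior mean is the precision-weighted average of μ₀ and x̄.
σ₀² = 105.30² = 11088.09, σ² = 30.82² = 949.8724. Prior precision 1/σ₀² = 1/11088.09; data precision n/σ² = 14/949.8724.
w = (n/σ²)/(1/σ₀² + n/σ²) = n·σ₀²/(σ² + n·σ₀²) = 14·11088.09/(949.8724 + 14·11088.09) = 155233.26/156183.1324 = 0.9939.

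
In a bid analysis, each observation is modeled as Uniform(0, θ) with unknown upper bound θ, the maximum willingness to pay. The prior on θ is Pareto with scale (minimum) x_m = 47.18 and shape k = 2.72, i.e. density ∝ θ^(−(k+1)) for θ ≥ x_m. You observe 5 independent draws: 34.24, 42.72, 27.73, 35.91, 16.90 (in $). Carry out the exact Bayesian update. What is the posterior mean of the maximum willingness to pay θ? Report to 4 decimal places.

54.2008

A Pareto(scale x_m, shape k) prior on the upper bound θ of Uniform(0, θ) is conjugate: posterior is Pareto(max(x_m, max xᵢ), k + n).
Sample maximum = 42.72; prior scale x_m = 47.18 → posterior scale = max = 47.18.
Posterior shape = 2.72 + 5 = 7.72.
E[θ|data] = k·x_m/(k−1) = 7.72·47.18/6.72 = 54.2008.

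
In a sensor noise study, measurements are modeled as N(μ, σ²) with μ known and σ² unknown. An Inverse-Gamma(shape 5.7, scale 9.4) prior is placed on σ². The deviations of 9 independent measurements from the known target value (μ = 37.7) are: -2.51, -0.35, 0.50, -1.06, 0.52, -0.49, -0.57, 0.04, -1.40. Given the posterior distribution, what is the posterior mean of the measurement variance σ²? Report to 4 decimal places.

With known mean μ and an Inverse-Gamma(α, β) prior on σ², the Normal likelihood is conjugate: posterior is Inv-Gamma(α + n/2, β + Σ(xᵢ−μ)²/2).
Σ(xᵢ−μ)² = (-2.51)² + (-0.35)² + (0.50)² + (-1.06)² + (0.52)² + (-0.49)² + (-0.57)² + (0.04)² + (-1.40)² = 10.5932.
Posterior: Inv-Gamma(5.7 + 9/2, 9.4 + 10.5932/2) = Inv-Gamma(10.20, 14.69660).
E[σ²|data] = β/(α−1) = 14.69660/9.20 = 1.5975.

1.5975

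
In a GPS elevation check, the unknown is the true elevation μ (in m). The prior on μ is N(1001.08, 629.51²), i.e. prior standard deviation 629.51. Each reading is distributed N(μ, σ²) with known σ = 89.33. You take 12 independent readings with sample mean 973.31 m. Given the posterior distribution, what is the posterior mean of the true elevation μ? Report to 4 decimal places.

For Normal data with known variance σ², a Normal(μ₀, σ₀²) prior on μ is conjugate. Posterior precision = 1/σ₀² + n/σ²; posterior mean is the precision-weighted average of μ₀ and x̄.
n·x̄ = 12·973.31 = 11679.72.
σ₀² = 629.51² = 396282.8401, σ² = 89.33² = 7979.8489; σ² + n·σ₀² = 7979.8489 + 12·396282.8401 = 4763373.9301.
Posterior mean = (μ₀/σ₀² + n·x̄/σ²)/(1/σ₀² + n/σ²) = (σ²·μ₀ + σ₀²·n·x̄)/(σ² + n·σ₀²) = (7979.8489·1001.08 + 396282.8401·11679.72)/4763373.9301 = 4636461080.309584/4763373.9301 = 973.3565.

973.3565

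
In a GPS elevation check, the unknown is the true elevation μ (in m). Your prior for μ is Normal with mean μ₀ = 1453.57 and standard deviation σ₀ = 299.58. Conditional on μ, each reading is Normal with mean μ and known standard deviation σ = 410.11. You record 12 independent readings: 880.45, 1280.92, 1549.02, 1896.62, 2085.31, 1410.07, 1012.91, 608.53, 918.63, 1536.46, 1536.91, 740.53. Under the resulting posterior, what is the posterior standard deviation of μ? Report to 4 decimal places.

110.1030

For Normal data with known variance σ², a Normal(μ₀, σ₀²) prior on μ is conjugate. Posterior precision = 1/σ₀² + n/σ²; posterior mean is the precision-weighted average of μ₀ and x̄.
σ₀² = 299.58² = 89748.1764, σ² = 410.11² = 168190.2121; σ² + n·σ₀² = 168190.2121 + 12·89748.1764 = 1245168.3289.
Posterior precision = 1/σ₀² + n/σ² = 1/89748.1764 + 12/168190.2121 = (σ² + n·σ₀²)/(σ₀²σ²) = 1245168.3289/(89748.1764·168190.2121); posterior variance σₙ² = σ₀²σ²/(σ² + n·σ₀²) = 89748.1764·168190.2121/1245168.3289 = 12122.670063.
Posterior SD = √σₙ² = √(89748.1764·168190.2121/1245168.3289) = 110.1030.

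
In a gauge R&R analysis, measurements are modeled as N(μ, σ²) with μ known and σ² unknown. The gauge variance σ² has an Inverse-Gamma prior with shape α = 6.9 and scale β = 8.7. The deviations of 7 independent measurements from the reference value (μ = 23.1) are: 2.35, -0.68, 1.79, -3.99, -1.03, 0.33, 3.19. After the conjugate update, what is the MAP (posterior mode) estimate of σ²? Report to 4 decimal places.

2.3621

With known mean μ and an Inverse-Gamma(α, β) prior on σ², the Normal likelihood is conjugate: posterior is Inv-Gamma(α + n/2, β + Σ(xᵢ−μ)²/2).
Σ(xᵢ−μ)² = (2.35)² + (-0.68)² + (1.79)² + (-3.99)² + (-1.03)² + (0.33)² + (3.19)² = 36.4550.
Posterior: Inv-Gamma(6.9 + 7/2, 8.7 + 36.4550/2) = Inv-Gamma(10.40, 26.92750).
Mode = β/(α+1) = 26.92750/11.40 = 2.3621.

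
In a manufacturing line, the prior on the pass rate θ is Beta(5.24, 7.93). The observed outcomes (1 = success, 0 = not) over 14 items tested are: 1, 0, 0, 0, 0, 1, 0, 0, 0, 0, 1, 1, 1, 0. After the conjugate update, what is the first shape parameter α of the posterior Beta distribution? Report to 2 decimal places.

The Beta prior is conjugate to a Binomial/Bernoulli likelihood; the update adds successes to α and failures to β.
Posterior: Beta(α+k, β+n−k) = Beta(5.24+5, 7.93+9) = Beta(10.24, 16.93).
Posterior α = 10.24.

10.24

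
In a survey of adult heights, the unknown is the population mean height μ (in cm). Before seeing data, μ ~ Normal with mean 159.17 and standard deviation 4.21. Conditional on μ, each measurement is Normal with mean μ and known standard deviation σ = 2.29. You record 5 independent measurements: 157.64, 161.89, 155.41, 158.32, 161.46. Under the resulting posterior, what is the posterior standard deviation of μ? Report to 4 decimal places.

For Normal data with known variance σ², a Normal(μ₀, σ₀²) prior on μ is conjugate. Posterior precision = 1/σ₀² + n/σ²; posterior mean is the precision-weighted average of μ₀ and x̄.
σ₀² = 4.21² = 17.7241, σ² = 2.29² = 5.2441; σ² + n·σ₀² = 5.2441 + 5·17.7241 = 93.8646.
Posterior precision = 1/σ₀² + n/σ² = 1/17.7241 + 5/5.2441 = (σ² + n·σ₀²)/(σ₀²σ²) = 93.8646/(17.7241·5.2441); posterior variance σₙ² = σ₀²σ²/(σ² + n·σ₀²) = 17.7241·5.2441/93.8646 = 0.990224.
Posterior SD = √σₙ² = √(17.7241·5.2441/93.8646) = 0.9951.

0.9951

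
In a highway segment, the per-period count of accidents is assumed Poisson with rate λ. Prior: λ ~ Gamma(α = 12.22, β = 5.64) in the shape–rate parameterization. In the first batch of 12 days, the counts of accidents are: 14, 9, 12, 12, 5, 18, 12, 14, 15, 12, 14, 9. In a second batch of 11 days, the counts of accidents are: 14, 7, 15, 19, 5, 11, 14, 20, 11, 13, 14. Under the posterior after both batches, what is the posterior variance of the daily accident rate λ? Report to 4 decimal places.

With a Gamma(shape α, rate β) prior, the Poisson likelihood is conjugate: the posterior is Gamma(α + ΣXᵢ, β + n).
Batch 1: sum of counts S = 146 over n = 12 days.
After batch 1: Gamma(α+S, β+n) = Gamma(12.22+146, 5.64+12) = Gamma(158.22, 17.64).
Batch 2: sum of counts S = 143 over n = 11 days.
After batch 2: Gamma(α+S, β+n) = Gamma(158.22+143, 17.64+11) = Gamma(301.22, 28.64).
Var = α/β² = 301.22/28.64² = 0.3672.

0.3672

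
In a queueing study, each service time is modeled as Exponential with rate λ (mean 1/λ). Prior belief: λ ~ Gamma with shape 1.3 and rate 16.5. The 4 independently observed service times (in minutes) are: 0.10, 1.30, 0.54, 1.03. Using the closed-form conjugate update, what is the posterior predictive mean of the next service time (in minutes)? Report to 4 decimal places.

4.5279

With a Gamma(shape α, rate β) prior on the exponential rate λ, the posterior after n observations with total T = Σxᵢ is Gamma(α+n, β+T).
Sum of observations T = 2.97 minutes; n = 4.
Posterior: Gamma(1.3+4, 16.5+2.97) = Gamma(5.3, 19.47).
The predictive distribution for the next observation is Lomax; its mean is β/(α−1) = 19.47/4.3 = 4.5279.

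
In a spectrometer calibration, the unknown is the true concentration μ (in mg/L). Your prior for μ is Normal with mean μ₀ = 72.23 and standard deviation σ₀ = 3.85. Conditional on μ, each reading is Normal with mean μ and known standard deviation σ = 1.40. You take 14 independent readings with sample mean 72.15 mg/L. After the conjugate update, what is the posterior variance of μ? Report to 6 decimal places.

0.138690

For Normal data with known variance σ², a Normal(μ₀, σ₀²) prior on μ is conjugate. Posterior precision = 1/σ₀² + n/σ²; posterior mean is the precision-weighted average of μ₀ and x̄.
σ₀² = 3.85² = 14.8225, σ² = 1.40² = 1.96; σ² + n·σ₀² = 1.96 + 14·14.8225 = 209.475.
Posterior precision = 1/σ₀² + n/σ² = 1/14.8225 + 14/1.96 = (σ² + n·σ₀²)/(σ₀²σ²) = 209.475/(14.8225·1.96); posterior variance σₙ² = σ₀²σ²/(σ² + n·σ₀²) = 14.8225·1.96/209.475 = 0.138690.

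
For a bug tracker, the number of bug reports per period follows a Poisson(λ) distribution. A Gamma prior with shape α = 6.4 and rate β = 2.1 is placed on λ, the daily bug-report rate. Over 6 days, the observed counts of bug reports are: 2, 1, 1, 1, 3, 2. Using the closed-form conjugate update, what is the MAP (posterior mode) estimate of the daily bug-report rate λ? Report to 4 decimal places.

With a Gamma(shape α, rate β) prior, the Poisson likelihood is conjugate: the posterior is Gamma(α + ΣXᵢ, β + n).
Sum of counts S = 10 over n = 6 days.
Posterior: Gamma(α+S, β+n) = Gamma(6.4+10, 2.1+6) = Gamma(16.4, 8.1).
Mode of Gamma(α,β) for α≥1 is (α−1)/β = 15.4/8.1 = 1.9012.

1.9012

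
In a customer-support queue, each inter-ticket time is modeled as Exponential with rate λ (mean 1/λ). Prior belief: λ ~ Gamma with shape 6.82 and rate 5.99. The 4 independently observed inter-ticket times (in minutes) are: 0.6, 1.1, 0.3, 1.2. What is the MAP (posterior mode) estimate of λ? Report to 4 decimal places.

With a Gamma(shape α, rate β) prior on the exponential rate λ, the posterior after n observations with total T = Σxᵢ is Gamma(α+n, β+T).
Sum of observations T = 3.2 minutes; n = 4.
Posterior: Gamma(6.82+4, 5.99+3.2) = Gamma(10.82, 9.19).
Mode = (α−1)/β = 1.0686.

1.0686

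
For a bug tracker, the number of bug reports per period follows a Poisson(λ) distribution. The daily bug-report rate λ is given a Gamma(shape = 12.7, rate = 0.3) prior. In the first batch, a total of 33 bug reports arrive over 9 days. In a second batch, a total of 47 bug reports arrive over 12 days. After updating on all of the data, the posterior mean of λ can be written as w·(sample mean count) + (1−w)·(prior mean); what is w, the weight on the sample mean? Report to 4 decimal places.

With a Gamma(shape α, rate β) prior, the Poisson likelihood is conjugate: the posterior is Gamma(α + ΣXᵢ, β + n).
Total number of days: n = 9 + 12 = 21.
Posterior mean = (α₀+S)/(β₀+n) = [n/(β₀+n)]·(S/n) + [β₀/(β₀+n)]·(α₀/β₀), so only n and β₀ enter the weight.
Weight on data w = n/(β₀+n) = 21/(0.3+21) = 21/21.3 = 0.9859.

0.9859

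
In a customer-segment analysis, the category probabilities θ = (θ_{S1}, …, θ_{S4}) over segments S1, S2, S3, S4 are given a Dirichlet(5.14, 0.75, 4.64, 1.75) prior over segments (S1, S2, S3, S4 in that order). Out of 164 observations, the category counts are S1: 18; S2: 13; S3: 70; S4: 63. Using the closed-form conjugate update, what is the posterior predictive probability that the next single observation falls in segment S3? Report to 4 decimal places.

0.4234

The Dirichlet prior is conjugate to the Multinomial likelihood: each posterior αⱼ = prior αⱼ + observed count nⱼ.
Posterior concentration: (23.14, 13.75, 74.64, 64.75), total = 176.28.
P(next = S3 | data) = α_{S3}/Σα = 0.4234.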